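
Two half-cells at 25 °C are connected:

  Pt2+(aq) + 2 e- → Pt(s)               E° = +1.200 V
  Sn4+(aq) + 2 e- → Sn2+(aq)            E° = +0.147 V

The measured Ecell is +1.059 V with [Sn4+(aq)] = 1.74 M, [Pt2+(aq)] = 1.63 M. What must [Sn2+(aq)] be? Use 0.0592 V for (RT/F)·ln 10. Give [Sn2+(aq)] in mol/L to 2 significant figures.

1.7 M

The Pt²⁺/Pt couple has the larger reduction potential, so it is the cathode: E°cell = +1.200 − (+0.147) = +1.053 V and n = 2.
Since E = E° − (0.0592/n)·log Q, log Q = n(E° − E)/0.0592 = −0.203.
For Pt2+(aq) + Sn2+(aq) → Pt(s) + Sn4+(aq), the reaction quotient is Q = [Sn4+(aq)] / ([Pt2+(aq)]·[Sn2+(aq)]).
Solving for the unknown gives log [Sn2+(aq)] = 0.231, so [Sn2+(aq)] ≈ 1.7 M.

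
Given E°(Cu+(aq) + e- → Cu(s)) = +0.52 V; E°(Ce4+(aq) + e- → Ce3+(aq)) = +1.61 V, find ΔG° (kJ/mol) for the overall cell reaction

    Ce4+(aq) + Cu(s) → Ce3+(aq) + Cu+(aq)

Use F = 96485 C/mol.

In the reaction as written Ce4+(aq) is reduced, so the Ce⁴⁺/Ce³⁺ couple is the cathode and Cu⁺/Cu is the anode.
E°cell = +1.61 − (+0.52) = +1.09 V; balancing electrons gives n = 1.
ΔG° = −nFE°cell = −(1)(96485)(+1.09) J/mol = −105 kJ/mol.

−105 kJ/mol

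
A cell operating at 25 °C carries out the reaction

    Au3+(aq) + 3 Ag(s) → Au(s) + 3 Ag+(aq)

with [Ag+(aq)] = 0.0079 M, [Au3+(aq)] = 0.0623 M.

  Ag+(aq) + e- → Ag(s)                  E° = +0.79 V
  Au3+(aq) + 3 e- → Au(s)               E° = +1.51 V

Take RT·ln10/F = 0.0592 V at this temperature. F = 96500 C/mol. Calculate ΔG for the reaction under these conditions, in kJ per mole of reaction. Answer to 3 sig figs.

−238 kJ/mol

The standard cell potential is +1.51 − (+0.79) = +0.72 V, with n = 3 electrons in the balanced equation.
The reaction quotient is [Ag+(aq)]^3 / [Au3+(aq)] = 7.91×10^−6; by Nernst, E = +0.72 − (0.0592/3)(−5.102) = +0.8207 V.
ΔG = −nFE = −(3)(96500)(+0.8207) J/mol = −238 kJ/mol.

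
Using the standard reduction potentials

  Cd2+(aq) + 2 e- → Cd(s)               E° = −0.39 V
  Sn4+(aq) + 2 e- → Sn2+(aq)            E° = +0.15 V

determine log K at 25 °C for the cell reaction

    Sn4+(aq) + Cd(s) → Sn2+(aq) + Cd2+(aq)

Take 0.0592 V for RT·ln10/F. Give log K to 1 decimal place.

The Sn⁴⁺/Sn²⁺ couple is reduced (cathode); E°cell = +0.15 − (−0.39) = +0.54 V with n = 2.
At equilibrium E = 0, so log K = nE°cell / 0.0592 = (2)(+0.54) / 0.0592 = 18.2.

log K = 18.2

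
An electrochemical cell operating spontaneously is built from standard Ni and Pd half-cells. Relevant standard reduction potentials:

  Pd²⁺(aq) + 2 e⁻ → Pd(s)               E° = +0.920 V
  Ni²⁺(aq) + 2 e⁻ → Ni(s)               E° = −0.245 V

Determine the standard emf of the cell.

The Pd²⁺/Pd couple has the higher E°, so Pd ion is reduced (cathode) and Ni is oxidized (anode).
E°cell = E°(cathode) − E°(anode) = +0.920 − (−0.245) = +1.165 V.

+1.165 V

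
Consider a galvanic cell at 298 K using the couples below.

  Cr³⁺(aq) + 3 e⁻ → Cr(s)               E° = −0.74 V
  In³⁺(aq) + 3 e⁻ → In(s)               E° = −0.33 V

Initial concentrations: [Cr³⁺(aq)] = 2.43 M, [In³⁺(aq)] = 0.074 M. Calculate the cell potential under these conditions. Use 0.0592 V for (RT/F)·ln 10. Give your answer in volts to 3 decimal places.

Since E°(In³⁺/In) > E°(Cr³⁺/Cr), In³⁺/In serves as the cathode.
The standard potential is −0.33 − (−0.74) = +0.41 V and the balanced reaction transfers n = 3 electrons.
The balanced reaction is In³⁺(aq) + Cr(s) → In(s) + Cr³⁺(aq), so Q = [Cr³⁺(aq)] / [In³⁺(aq)] = 32.8 and log Q = 1.516.
Applying E = E° − (RT ln10/nF)·log Q gives +0.41 − (0.0592/3)(1.516) = +0.380 V.

+0.380 V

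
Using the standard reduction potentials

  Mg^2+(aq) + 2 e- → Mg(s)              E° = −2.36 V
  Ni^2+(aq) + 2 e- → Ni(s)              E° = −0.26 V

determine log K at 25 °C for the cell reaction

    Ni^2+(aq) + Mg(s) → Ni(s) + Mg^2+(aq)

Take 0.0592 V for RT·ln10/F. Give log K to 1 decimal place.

The Ni²⁺/Ni couple is reduced (cathode); E°cell = −0.26 − (−2.36) = +2.10 V with n = 2.
At equilibrium E = 0, so log K = nE°cell / 0.0592 = (2)(+2.10) / 0.0592 = 70.9.

log K = 70.9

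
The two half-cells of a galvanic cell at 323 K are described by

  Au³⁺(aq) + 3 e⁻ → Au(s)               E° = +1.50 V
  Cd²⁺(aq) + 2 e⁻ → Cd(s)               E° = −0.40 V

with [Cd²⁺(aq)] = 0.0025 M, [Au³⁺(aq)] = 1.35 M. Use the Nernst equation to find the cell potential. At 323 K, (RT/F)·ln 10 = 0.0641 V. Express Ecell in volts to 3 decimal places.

Au³⁺/Au is reduced (cathode, E° = +1.50 V) and Cd²⁺/Cd is oxidized (anode).
E°cell = +1.50 − (−0.40) = +1.90 V, with n = 6 electrons transferred.
The balanced reaction is 2 Au³⁺(aq) + 3 Cd(s) → 2 Au(s) + 3 Cd²⁺(aq), so Q = [Cd²⁺(aq)]^3 / [Au³⁺(aq)]^2 = 8.57×10^−9 and log Q = −8.067.
E = E° − (0.0641/n)·log Q = +1.90 − (0.0641/6)(−8.067) = +1.986 V.

+1.986 V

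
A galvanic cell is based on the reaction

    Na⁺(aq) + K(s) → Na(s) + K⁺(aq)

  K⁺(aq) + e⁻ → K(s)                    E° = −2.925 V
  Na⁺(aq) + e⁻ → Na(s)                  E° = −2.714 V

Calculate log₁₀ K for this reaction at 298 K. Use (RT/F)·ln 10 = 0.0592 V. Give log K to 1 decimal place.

The Na⁺/Na couple is reduced (cathode); E°cell = −2.714 − (−2.925) = +0.211 V with n = 1.
At equilibrium E = 0, so log K = nE°cell / 0.0592 = (1)(+0.211) / 0.0592 = 3.6.

log K = 3.6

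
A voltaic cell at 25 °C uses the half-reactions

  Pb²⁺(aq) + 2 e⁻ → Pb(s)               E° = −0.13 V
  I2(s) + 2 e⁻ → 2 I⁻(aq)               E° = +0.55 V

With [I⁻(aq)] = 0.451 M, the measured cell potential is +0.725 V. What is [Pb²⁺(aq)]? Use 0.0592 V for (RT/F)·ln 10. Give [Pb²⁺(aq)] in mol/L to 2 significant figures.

0.15 M

With I₂/I⁻ at the cathode and Pb²⁺/Pb at the anode, E°cell = +0.55 − (−0.13) = +0.68 V (n = 2).
Since E = E° − (0.0592/n)·log Q, log Q = n(E° − E)/0.0592 = −1.520.
The balanced reaction is I2(s) + Pb(s) → 2 I⁻(aq) + Pb²⁺(aq), so Q = [I⁻(aq)]^2·[Pb²⁺(aq)].
Solving for the unknown gives log [Pb²⁺(aq)] = −0.828, so [Pb²⁺(aq)] ≈ 0.15 M.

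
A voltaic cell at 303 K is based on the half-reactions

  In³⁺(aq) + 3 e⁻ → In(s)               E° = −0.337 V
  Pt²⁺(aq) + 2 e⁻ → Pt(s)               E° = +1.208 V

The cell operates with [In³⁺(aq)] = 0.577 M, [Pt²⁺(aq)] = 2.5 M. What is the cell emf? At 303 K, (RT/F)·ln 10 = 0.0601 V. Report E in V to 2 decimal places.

Since E°(Pt²⁺/Pt) > E°(In³⁺/In), Pt²⁺/Pt serves as the cathode.
E°cell = +1.208 − (−0.337) = +1.545 V, with n = 6 electrons transferred.
The balanced reaction is 3 Pt²⁺(aq) + 2 In(s) → 3 Pt(s) + 2 In³⁺(aq), so Q = [In³⁺(aq)]^2 / [Pt²⁺(aq)]^3 = 0.0213 and log Q = −1.671.
By the Nernst equation, E = +1.545 − (0.0601/6)·(−1.671) = +1.56 V.

+1.56 V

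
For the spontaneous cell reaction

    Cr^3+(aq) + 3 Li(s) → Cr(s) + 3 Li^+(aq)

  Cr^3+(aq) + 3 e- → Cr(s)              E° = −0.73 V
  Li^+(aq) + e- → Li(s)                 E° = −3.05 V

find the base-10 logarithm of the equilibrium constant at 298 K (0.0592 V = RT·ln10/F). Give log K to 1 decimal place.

The Cr³⁺/Cr couple is reduced (cathode); E°cell = −0.73 − (−3.05) = +2.32 V with n = 3.
At equilibrium E = 0, so log K = nE°cell / 0.0592 = (3)(+2.32) / 0.0592 = 117.6.

log K = 117.6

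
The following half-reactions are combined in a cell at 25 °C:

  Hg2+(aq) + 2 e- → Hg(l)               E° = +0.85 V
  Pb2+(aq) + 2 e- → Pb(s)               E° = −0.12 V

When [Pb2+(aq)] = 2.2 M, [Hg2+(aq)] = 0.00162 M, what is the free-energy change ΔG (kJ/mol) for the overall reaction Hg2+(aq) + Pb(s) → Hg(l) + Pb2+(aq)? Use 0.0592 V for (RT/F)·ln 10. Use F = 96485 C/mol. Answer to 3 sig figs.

The standard cell potential is +0.85 − (−0.12) = +0.97 V, with n = 2 electrons in the balanced equation.
The reaction quotient is [Pb2+(aq)] / [Hg2+(aq)] = 1.36×10^3; by Nernst, E = +0.97 − (0.0592/2)(3.133) = +0.8773 V.
Finally ΔG = −nFE = −(2)(96485 C/mol)(+0.8773 V) = −169 kJ/mol.

−169 kJ/mol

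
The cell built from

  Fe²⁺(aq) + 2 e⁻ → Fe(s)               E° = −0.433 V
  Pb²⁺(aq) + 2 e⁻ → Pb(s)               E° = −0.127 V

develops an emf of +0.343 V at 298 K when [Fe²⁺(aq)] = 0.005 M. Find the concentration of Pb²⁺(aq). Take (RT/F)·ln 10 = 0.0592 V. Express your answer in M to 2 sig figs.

Pb²⁺/Pb is the cathode (higher E°); E°cell = −0.127 − (−0.433) = +0.306 V with n = 2.
Since E = E° − (0.0592/n)·log Q, log Q = n(E° − E)/0.0592 = −1.250.
Balancing electrons gives Pb²⁺(aq) + Fe(s) → Pb(s) + Fe²⁺(aq); thus Q = [Fe²⁺(aq)] / [Pb²⁺(aq)].
Isolating [Pb²⁺(aq)] in Q = 10^{−1.250} yields log [Pb²⁺(aq)] = −1.051, i.e. 0.089 M.

0.089 M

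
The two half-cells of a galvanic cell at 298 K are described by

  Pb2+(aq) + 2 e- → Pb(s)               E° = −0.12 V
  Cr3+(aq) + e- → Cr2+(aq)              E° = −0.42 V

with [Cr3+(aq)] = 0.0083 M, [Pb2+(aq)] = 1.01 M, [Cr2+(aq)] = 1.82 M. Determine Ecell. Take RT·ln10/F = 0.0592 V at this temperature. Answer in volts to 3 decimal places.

+0.439 V

The Pb²⁺/Pb couple has the more positive E°, so it is the cathode; Cr³⁺/Cr²⁺ is the anode.
E°cell = −0.12 − (−0.42) = +0.30 V, with n = 2 electrons transferred.
Balancing gives Pb2+(aq) + 2 Cr2+(aq) → Pb(s) + 2 Cr3+(aq); hence Q = [Cr3+(aq)]^2 / ([Pb2+(aq)]·[Cr2+(aq)]^2) = 2.06×10^−5 (log Q = −4.686).
Applying E = E° − (RT ln10/nF)·log Q gives +0.30 − (0.0592/2)(−4.686) = +0.439 V.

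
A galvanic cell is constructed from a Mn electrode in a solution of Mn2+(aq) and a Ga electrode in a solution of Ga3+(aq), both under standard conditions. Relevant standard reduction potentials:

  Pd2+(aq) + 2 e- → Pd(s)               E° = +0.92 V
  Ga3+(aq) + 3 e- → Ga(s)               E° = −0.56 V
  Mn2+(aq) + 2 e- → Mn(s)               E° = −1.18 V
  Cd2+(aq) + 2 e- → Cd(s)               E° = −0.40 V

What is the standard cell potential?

Of the two couples in this cell, the one with the more positive reduction potential is reduced at the cathode: here that is Ga³⁺/Ga (−0.56 V); Mn²⁺/Mn (−1.18 V) is the anode.
E°cell = E°(cathode) − E°(anode) = −0.56 − (−1.18) = +0.62 V.

+0.62 V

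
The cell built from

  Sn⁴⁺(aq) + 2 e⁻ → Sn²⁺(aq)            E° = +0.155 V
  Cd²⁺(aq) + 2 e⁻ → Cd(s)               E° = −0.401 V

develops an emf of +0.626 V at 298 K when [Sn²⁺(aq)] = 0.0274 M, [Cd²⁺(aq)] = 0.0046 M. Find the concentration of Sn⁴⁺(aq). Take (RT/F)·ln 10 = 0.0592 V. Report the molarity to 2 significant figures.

With Sn⁴⁺/Sn²⁺ at the cathode and Cd²⁺/Cd at the anode, E°cell = +0.155 − (−0.401) = +0.556 V (n = 2).
Since E = E° − (0.0592/n)·log Q, log Q = n(E° − E)/0.0592 = −2.365.
The balanced reaction is Sn⁴⁺(aq) + Cd(s) → Sn²⁺(aq) + Cd²⁺(aq), so Q = ([Sn²⁺(aq)]·[Cd²⁺(aq)]) / [Sn⁴⁺(aq)].
Substituting the known concentrations and solving, log [Sn⁴⁺(aq)] = −1.534 and [Sn⁴⁺(aq)] = 0.029 M.

0.029 M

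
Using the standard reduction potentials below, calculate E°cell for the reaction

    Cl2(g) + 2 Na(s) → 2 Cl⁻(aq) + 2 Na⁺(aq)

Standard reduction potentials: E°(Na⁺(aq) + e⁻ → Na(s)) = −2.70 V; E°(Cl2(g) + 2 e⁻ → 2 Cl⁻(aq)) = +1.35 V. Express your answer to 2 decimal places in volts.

In the reaction as written, Cl2(g) is reduced (cathode) and Na⁺(aq) is produced by oxidation at the anode.
E°cell = E°(cathode) − E°(anode) = +1.35 − (−2.70) = +4.05 V.

+4.05 V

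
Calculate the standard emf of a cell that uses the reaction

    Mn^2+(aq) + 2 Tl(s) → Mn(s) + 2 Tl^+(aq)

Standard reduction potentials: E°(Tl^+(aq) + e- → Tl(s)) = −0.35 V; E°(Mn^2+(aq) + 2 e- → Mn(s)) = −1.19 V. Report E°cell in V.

−0.84 V

In the reaction as written, Mn^2+(aq) is reduced (cathode) and Tl^+(aq) is produced by oxidation at the anode.
E°cell = E°(cathode) − E°(anode) = −1.19 − (−0.35) = −0.84 V.
The negative E°cell means the reaction is non-spontaneous in the direction written.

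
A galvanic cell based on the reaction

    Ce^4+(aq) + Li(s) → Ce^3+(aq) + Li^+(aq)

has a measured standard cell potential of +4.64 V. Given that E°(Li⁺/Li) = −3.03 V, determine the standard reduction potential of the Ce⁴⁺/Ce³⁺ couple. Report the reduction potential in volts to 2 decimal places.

In the reaction as written the Ce⁴⁺/Ce³⁺ couple is reduced (cathode) and Li⁺/Li is oxidized (anode), so E°cell = E°(Ce⁴⁺/Ce³⁺) − E°(Li⁺/Li).
E°(Ce⁴⁺/Ce³⁺) = E°cell + E°(anode) = +4.64 + (−3.03) = +1.61 V.

+1.61 V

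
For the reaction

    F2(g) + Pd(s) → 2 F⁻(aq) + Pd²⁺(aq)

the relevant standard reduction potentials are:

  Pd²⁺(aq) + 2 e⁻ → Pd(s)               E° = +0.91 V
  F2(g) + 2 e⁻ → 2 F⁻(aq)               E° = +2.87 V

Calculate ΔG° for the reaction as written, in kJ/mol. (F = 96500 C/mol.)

In the reaction as written F2(g) is reduced, so the F₂/F⁻ couple is the cathode and Pd²⁺/Pd is the anode.
E°cell = +2.87 − (+0.91) = +1.96 V; balancing electrons gives n = 2.
ΔG° = −nFE°cell = −(2)(96500)(+1.96) J/mol = −378 kJ/mol.

−378 kJ/mol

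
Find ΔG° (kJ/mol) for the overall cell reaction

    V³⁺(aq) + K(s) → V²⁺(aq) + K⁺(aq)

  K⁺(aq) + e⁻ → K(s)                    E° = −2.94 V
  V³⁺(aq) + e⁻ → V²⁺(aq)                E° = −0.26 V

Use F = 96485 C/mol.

−259 kJ/mol

In the reaction as written V³⁺(aq) is reduced, so the V³⁺/V²⁺ couple is the cathode and K⁺/K is the anode.
E°cell = −0.26 − (−2.94) = +2.68 V; balancing electrons gives n = 1.
ΔG° = −nFE°cell = −(1)(96485)(+2.68) J/mol = −259 kJ/mol.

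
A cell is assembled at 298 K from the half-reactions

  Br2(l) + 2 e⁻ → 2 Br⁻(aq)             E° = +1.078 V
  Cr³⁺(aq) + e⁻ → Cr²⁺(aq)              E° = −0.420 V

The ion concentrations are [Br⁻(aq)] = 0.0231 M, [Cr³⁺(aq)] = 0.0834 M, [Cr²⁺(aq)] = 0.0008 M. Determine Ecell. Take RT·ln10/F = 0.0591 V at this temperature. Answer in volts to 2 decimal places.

Since E°(Br₂/Br⁻) > E°(Cr³⁺/Cr²⁺), Br₂/Br⁻ serves as the cathode.
E°cell = +1.078 − (−0.420) = +1.498 V, with n = 2 electrons transferred.
Balancing gives Br2(l) + 2 Cr²⁺(aq) → 2 Br⁻(aq) + 2 Cr³⁺(aq); hence Q = ([Br⁻(aq)]^2·[Cr³⁺(aq)]^2) / [Cr²⁺(aq)]^2 = 5.8 (log Q = 0.763).
By the Nernst equation, E = +1.498 − (0.0591/2)·(0.763) = +1.48 V.

+1.48 V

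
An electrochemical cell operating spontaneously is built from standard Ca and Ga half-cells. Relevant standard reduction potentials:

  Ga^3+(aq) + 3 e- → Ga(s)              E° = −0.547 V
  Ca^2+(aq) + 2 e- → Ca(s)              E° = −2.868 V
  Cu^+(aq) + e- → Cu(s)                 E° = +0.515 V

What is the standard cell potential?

+2.321 V

The Ga³⁺/Ga couple has the higher E°, so Ga ion is reduced (cathode) and Ca is oxidized (anode).
E°cell = E°(cathode) − E°(anode) = −0.547 − (−2.868) = +2.321 V.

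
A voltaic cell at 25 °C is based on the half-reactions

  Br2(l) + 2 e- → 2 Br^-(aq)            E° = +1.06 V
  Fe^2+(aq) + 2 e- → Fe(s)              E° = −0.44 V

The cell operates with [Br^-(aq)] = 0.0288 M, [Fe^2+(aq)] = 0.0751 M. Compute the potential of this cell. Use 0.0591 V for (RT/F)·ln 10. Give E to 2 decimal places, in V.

The Br₂/Br⁻ couple has the more positive E°, so it is the cathode; Fe²⁺/Fe is the anode.
E°cell = E°cat − E°an = +1.06 − (−0.44) = +1.50 V; n = 2.
For the overall reaction Br2(l) + Fe(s) → 2 Br^-(aq) + Fe^2+(aq), Q = [Br^-(aq)]^2·[Fe^2+(aq)] = 6.23×10^−5, giving log Q = −4.206.
By the Nernst equation, E = +1.50 − (0.0591/2)·(−4.206) = +1.62 V.

+1.62 V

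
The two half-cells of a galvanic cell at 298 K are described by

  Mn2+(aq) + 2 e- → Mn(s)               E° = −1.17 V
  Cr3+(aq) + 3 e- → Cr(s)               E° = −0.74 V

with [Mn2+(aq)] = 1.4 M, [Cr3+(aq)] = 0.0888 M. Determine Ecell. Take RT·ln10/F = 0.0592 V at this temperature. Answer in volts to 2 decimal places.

The Cr³⁺/Cr couple has the more positive E°, so it is the cathode; Mn²⁺/Mn is the anode.
E°cell = E°cat − E°an = −0.74 − (−1.17) = +0.43 V; n = 6.
Balancing gives 2 Cr3+(aq) + 3 Mn(s) → 2 Cr(s) + 3 Mn2+(aq); hence Q = [Mn2+(aq)]^3 / [Cr3+(aq)]^2 = 348 (log Q = 2.542).
E = E° − (0.0592/n)·log Q = +0.43 − (0.0592/6)(2.542) = +0.40 V.

+0.40 V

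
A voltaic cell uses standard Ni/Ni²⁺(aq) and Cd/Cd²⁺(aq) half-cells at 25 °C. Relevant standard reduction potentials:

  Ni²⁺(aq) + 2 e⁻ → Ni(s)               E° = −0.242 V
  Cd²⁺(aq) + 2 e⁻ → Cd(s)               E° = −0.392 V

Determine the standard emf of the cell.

+0.150 V

Of the two couples in this cell, the one with the more positive reduction potential is reduced at the cathode: here that is Ni²⁺/Ni (−0.242 V); Cd²⁺/Cd (−0.392 V) is the anode.
E°cell = E°(cathode) − E°(anode) = −0.242 − (−0.392) = +0.150 V.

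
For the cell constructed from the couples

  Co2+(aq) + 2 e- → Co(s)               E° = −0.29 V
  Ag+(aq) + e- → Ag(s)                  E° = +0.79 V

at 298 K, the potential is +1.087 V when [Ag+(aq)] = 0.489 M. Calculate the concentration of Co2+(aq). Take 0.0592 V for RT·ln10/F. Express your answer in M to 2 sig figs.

0.14 M

Ag⁺/Ag is the cathode (higher E°); E°cell = +0.79 − (−0.29) = +1.08 V with n = 2.
From the Nernst equation, log Q = n(E° − E)/0.0592 = 2·(+1.08 − (+1.087))/0.0592 = −0.236.
The balanced reaction is 2 Ag+(aq) + Co(s) → 2 Ag(s) + Co2+(aq), so Q = [Co2+(aq)] / [Ag+(aq)]^2.
Substituting the known concentrations and solving, log [Co2+(aq)] = −0.857 and [Co2+(aq)] = 0.14 M.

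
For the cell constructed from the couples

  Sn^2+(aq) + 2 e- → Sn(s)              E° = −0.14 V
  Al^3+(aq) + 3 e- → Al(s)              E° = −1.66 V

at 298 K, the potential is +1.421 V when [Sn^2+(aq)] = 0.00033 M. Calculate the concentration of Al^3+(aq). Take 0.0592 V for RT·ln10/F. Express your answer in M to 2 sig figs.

0.62 M

With Sn²⁺/Sn at the cathode and Al³⁺/Al at the anode, E°cell = −0.14 − (−1.66) = +1.52 V (n = 6).
Since E = E° − (0.0592/n)·log Q, log Q = n(E° − E)/0.0592 = 10.034.
For 3 Sn^2+(aq) + 2 Al(s) → 3 Sn(s) + 2 Al^3+(aq), the reaction quotient is Q = [Al^3+(aq)]^2 / [Sn^2+(aq)]^3.
Solving for the unknown gives log [Al^3+(aq)] = −0.205, so [Al^3+(aq)] ≈ 0.62 M.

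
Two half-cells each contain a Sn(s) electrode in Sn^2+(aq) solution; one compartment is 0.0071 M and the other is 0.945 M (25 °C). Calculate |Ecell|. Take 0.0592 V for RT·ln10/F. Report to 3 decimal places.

0.063 V

For a concentration cell E°cell = 0, since both electrodes use the same couple.
The compartment with the higher Sn^2+(aq) concentration (0.945 M) acts as the cathode; ions are reduced there and produced at the dilute (0.0071 M) anode.
With n = 2, Ecell = −(0.0592/2)·log([dilute]/[conc]) = −(0.0592/2)·log(0.0071/0.945) = +0.063 V.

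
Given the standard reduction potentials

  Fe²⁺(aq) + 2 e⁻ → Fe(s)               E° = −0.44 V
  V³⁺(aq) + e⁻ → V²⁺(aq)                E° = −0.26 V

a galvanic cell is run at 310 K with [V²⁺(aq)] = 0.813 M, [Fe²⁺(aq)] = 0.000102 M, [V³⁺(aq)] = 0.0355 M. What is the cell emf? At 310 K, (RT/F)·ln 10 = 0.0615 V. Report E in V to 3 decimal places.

+0.219 V

The V³⁺/V²⁺ couple has the more positive E°, so it is the cathode; Fe²⁺/Fe is the anode.
The standard potential is −0.26 − (−0.44) = +0.18 V and the balanced reaction transfers n = 2 electrons.
For the overall reaction 2 V³⁺(aq) + Fe(s) → 2 V²⁺(aq) + Fe²⁺(aq), Q = ([V²⁺(aq)]^2·[Fe²⁺(aq)]) / [V³⁺(aq)]^2 = 0.0535, giving log Q = −1.272.
Applying E = E° − (RT ln10/nF)·log Q gives +0.18 − (0.0615/2)(−1.272) = +0.219 V.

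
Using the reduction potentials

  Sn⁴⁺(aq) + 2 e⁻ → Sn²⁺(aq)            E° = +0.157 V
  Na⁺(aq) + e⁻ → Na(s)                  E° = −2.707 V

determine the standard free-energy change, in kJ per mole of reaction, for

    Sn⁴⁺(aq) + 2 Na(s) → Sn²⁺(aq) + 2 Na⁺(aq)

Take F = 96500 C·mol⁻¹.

−553 kJ/mol

In the reaction as written Sn⁴⁺(aq) is reduced, so the Sn⁴⁺/Sn²⁺ couple is the cathode and Na⁺/Na is the anode.
E°cell = +0.157 − (−2.707) = +2.864 V; balancing electrons gives n = 2.
ΔG° = −nFE°cell = −(2)(96500)(+2.864) J/mol = −553 kJ/mol.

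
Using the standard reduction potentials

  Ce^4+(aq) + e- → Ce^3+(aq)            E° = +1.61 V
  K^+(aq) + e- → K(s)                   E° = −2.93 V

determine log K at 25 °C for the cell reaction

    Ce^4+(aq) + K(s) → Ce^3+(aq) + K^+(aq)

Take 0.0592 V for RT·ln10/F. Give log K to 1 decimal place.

log K = 76.7

The Ce⁴⁺/Ce³⁺ couple is reduced (cathode); E°cell = +1.61 − (−2.93) = +4.54 V with n = 1.
At equilibrium E = 0, so log K = nE°cell / 0.0592 = (1)(+4.54) / 0.0592 = 76.7.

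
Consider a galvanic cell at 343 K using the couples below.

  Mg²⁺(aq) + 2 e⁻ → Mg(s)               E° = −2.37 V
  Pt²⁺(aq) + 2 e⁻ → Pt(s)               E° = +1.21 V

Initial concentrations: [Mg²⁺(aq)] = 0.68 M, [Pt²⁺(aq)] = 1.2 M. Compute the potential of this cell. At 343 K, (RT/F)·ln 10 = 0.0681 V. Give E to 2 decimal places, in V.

Since E°(Pt²⁺/Pt) > E°(Mg²⁺/Mg), Pt²⁺/Pt serves as the cathode.
The standard potential is +1.21 − (−2.37) = +3.58 V and the balanced reaction transfers n = 2 electrons.
Balancing gives Pt²⁺(aq) + Mg(s) → Pt(s) + Mg²⁺(aq); hence Q = [Mg²⁺(aq)] / [Pt²⁺(aq)] = 0.567 (log Q = −0.247).
By the Nernst equation, E = +3.58 − (0.0681/2)·(−0.247) = +3.59 V.

+3.59 V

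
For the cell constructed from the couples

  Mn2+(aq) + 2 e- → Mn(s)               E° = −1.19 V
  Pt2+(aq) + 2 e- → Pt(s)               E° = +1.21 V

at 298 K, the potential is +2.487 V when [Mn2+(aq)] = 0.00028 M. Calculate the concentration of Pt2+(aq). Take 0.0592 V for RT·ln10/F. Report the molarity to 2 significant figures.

0.24 M

The Pt²⁺/Pt couple has the larger reduction potential, so it is the cathode: E°cell = +1.21 − (−1.19) = +2.40 V and n = 2.
Rearranging E = E° − (0.0592/n)·log Q gives log Q = 2(+2.40 − (+2.487))/0.0592 = −2.939.
The balanced reaction is Pt2+(aq) + Mn(s) → Pt(s) + Mn2+(aq), so Q = [Mn2+(aq)] / [Pt2+(aq)].
Solving for the unknown gives log [Pt2+(aq)] = −0.614, so [Pt2+(aq)] ≈ 0.24 M.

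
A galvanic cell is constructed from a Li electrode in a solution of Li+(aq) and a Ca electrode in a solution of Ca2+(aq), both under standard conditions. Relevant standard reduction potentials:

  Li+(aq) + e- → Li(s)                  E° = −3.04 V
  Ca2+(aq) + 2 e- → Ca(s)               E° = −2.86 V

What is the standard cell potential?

Of the two couples in this cell, the one with the more positive reduction potential is reduced at the cathode: here that is Ca²⁺/Ca (−2.86 V); Li⁺/Li (−3.04 V) is the anode.
E°cell = E°(cathode) − E°(anode) = −2.86 − (−3.04) = +0.18 V.

+0.18 V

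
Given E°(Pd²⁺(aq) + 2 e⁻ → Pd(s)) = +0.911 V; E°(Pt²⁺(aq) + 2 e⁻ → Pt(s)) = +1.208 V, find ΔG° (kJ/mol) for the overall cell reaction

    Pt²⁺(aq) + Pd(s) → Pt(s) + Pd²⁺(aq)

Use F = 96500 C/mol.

In the reaction as written Pt²⁺(aq) is reduced, so the Pt²⁺/Pt couple is the cathode and Pd²⁺/Pd is the anode.
E°cell = +1.208 − (+0.911) = +0.297 V; balancing electrons gives n = 2.
ΔG° = −nFE°cell = −(2)(96500)(+0.297) J/mol = −57.3 kJ/mol.

−57.3 kJ/mol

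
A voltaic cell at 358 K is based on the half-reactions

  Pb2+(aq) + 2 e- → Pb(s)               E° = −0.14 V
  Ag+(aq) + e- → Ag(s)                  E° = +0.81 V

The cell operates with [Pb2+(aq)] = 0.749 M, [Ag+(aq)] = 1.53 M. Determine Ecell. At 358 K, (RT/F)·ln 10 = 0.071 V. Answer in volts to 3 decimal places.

The Ag⁺/Ag couple has the more positive E°, so it is the cathode; Pb²⁺/Pb is the anode.
E°cell = E°cat − E°an = +0.81 − (−0.14) = +0.95 V; n = 2.
For the overall reaction 2 Ag+(aq) + Pb(s) → 2 Ag(s) + Pb2+(aq), Q = [Pb2+(aq)] / [Ag+(aq)]^2 = 0.32, giving log Q = −0.495.
Applying E = E° − (RT ln10/nF)·log Q gives +0.95 − (0.071/2)(−0.495) = +0.968 V.

+0.968 V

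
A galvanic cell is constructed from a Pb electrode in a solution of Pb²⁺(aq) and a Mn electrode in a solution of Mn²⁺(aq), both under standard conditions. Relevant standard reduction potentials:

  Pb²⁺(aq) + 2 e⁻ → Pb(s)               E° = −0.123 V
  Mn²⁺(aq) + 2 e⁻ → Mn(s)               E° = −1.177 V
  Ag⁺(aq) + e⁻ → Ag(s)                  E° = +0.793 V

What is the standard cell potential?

+1.054 V

The Pb²⁺/Pb couple has the higher E°, so Pb ion is reduced (cathode) and Mn is oxidized (anode).
E°cell = E°(cathode) − E°(anode) = −0.123 − (−1.177) = +1.054 V.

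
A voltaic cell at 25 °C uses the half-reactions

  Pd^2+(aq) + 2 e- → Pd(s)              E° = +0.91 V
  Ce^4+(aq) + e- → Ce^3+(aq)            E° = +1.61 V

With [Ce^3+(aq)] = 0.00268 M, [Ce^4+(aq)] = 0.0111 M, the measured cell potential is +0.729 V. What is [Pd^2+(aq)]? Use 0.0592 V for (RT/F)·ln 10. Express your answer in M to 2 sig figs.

The Ce⁴⁺/Ce³⁺ couple has the larger reduction potential, so it is the cathode: E°cell = +1.61 − (+0.91) = +0.70 V and n = 2.
Rearranging E = E° − (0.0592/n)·log Q gives log Q = 2(+0.70 − (+0.729))/0.0592 = −0.980.
For 2 Ce^4+(aq) + Pd(s) → 2 Ce^3+(aq) + Pd^2+(aq), the reaction quotient is Q = ([Ce^3+(aq)]^2·[Pd^2+(aq)]) / [Ce^4+(aq)]^2.
Solving for the unknown gives log [Pd^2+(aq)] = 0.254, so [Pd^2+(aq)] ≈ 1.8 M.

1.8 M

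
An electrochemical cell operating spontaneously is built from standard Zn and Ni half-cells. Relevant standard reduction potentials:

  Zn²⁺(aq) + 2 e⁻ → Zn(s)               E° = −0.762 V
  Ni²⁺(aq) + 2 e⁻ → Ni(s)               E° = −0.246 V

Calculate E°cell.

+0.516 V

Of the two couples in this cell, the one with the more positive reduction potential is reduced at the cathode: here that is Ni²⁺/Ni (−0.246 V); Zn²⁺/Zn (−0.762 V) is the anode.
E°cell = E°(cathode) − E°(anode) = −0.246 − (−0.762) = +0.516 V.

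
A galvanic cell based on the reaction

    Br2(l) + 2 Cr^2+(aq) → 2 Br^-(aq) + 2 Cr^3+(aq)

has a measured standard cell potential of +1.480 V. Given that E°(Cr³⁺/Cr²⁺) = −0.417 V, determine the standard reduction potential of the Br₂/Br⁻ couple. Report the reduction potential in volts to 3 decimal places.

+1.063 V

In the reaction as written the Br₂/Br⁻ couple is reduced (cathode) and Cr³⁺/Cr²⁺ is oxidized (anode), so E°cell = E°(Br₂/Br⁻) − E°(Cr³⁺/Cr²⁺).
E°(Br₂/Br⁻) = E°cell + E°(anode) = +1.480 + (−0.417) = +1.063 V.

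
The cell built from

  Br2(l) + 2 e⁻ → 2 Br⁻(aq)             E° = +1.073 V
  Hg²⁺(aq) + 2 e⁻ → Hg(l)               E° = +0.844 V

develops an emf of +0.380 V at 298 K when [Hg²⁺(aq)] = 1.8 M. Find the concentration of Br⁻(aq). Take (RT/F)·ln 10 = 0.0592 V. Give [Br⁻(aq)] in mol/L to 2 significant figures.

Br₂/Br⁻ is the cathode (higher E°); E°cell = +1.073 − (+0.844) = +0.229 V with n = 2.
Since E = E° − (0.0592/n)·log Q, log Q = n(E° − E)/0.0592 = −5.101.
The balanced reaction is Br2(l) + Hg(l) → 2 Br⁻(aq) + Hg²⁺(aq), so Q = [Br⁻(aq)]^2·[Hg²⁺(aq)].
Solving for the unknown gives log [Br⁻(aq)] = −2.678, so [Br⁻(aq)] ≈ 0.0021 M.

0.0021 M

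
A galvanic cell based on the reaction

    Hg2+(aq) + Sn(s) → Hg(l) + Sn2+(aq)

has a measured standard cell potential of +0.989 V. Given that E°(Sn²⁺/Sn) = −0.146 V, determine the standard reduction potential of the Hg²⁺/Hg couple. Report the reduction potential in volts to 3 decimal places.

+0.843 V

In the reaction as written the Hg²⁺/Hg couple is reduced (cathode) and Sn²⁺/Sn is oxidized (anode), so E°cell = E°(Hg²⁺/Hg) − E°(Sn²⁺/Sn).
E°(Hg²⁺/Hg) = E°cell + E°(anode) = +0.989 + (−0.146) = +0.843 V.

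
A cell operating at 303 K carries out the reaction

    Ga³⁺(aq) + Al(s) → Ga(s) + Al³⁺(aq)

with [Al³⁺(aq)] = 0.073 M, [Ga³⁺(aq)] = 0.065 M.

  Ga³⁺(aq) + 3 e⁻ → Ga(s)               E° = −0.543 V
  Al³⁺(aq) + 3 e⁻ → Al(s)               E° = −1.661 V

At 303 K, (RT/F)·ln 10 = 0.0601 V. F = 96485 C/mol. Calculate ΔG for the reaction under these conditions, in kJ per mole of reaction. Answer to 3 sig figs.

E°cell = −0.543 − (−1.661) = +1.118 V; the balanced reaction transfers n = 3 electrons.
Here Q = [Al³⁺(aq)] / [Ga³⁺(aq)] = 1.12 (log Q = 0.050), giving E = +1.118 − (0.0601/3)·(0.050) = +1.1170 V.
Finally ΔG = −nFE = −(3)(96485 C/mol)(+1.1170 V) = −323 kJ/mol.

−323 kJ/mol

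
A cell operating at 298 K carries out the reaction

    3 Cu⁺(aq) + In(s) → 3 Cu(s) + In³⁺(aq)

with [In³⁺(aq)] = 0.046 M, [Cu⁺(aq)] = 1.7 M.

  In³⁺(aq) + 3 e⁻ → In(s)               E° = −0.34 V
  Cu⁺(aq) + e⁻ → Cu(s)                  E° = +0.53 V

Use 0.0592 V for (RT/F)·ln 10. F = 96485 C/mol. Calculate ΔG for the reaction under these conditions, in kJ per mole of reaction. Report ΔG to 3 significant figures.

With Cu⁺/Cu reduced at the cathode, E°cell = +0.53 − (−0.34) = +0.87 V and n = 3.
Q = [In³⁺(aq)] / [Cu⁺(aq)]^3 = 0.00936, so log Q = −2.029 and E = +0.87 − (0.0592/3)(−2.029) = +0.9100 V.
Then ΔG = −nFE = −3 × 96485 × +0.9100 J/mol = −263 kJ/mol.

−263 kJ/mol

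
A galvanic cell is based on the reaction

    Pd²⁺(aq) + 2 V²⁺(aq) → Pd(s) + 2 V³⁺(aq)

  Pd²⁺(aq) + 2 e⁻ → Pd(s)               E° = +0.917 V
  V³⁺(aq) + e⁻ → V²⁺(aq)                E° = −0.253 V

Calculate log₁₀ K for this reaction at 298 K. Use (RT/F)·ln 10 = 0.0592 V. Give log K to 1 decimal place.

log K = 39.5

The Pd²⁺/Pd couple is reduced (cathode); E°cell = +0.917 − (−0.253) = +1.170 V with n = 2.
At equilibrium E = 0, so log K = nE°cell / 0.0592 = (2)(+1.170) / 0.0592 = 39.5.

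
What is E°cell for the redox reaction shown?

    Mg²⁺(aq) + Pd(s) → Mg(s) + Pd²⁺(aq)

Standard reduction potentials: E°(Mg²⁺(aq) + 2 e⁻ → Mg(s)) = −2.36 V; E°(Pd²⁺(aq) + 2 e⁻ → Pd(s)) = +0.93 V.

−3.29 V

Mg²⁺(aq) gains electrons, so the Mg²⁺/Mg couple is the cathode; the Pd²⁺/Pd couple is the anode.
E°cell = E°(cathode) − E°(anode) = −2.36 − (+0.93) = −3.29 V.
The negative E°cell means the reaction is non-spontaneous in the direction written.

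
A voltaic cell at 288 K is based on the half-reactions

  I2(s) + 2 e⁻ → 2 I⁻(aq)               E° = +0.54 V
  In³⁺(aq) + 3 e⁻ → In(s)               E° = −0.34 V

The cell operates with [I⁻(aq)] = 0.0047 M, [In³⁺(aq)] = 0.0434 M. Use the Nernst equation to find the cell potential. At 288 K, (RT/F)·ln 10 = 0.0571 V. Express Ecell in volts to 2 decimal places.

+1.04 V

The I₂/I⁻ couple has the more positive E°, so it is the cathode; In³⁺/In is the anode.
E°cell = +0.54 − (−0.34) = +0.88 V, with n = 6 electrons transferred.
For the overall reaction 3 I2(s) + 2 In(s) → 6 I⁻(aq) + 2 In³⁺(aq), Q = [I⁻(aq)]^6·[In³⁺(aq)]^2 = 2.03×10^−17, giving log Q = −16.692.
E = E° − (0.0571/n)·log Q = +0.88 − (0.0571/6)(−16.692) = +1.04 V.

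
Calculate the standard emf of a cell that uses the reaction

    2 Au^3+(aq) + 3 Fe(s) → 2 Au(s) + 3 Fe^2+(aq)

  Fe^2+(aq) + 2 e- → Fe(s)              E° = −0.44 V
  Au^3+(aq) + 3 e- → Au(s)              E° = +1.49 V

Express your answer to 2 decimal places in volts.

Au^3+(aq) gains electrons, so the Au³⁺/Au couple is the cathode; the Fe²⁺/Fe couple is the anode.
E°cell = E°(cathode) − E°(anode) = +1.49 − (−0.44) = +1.93 V.

+1.93 V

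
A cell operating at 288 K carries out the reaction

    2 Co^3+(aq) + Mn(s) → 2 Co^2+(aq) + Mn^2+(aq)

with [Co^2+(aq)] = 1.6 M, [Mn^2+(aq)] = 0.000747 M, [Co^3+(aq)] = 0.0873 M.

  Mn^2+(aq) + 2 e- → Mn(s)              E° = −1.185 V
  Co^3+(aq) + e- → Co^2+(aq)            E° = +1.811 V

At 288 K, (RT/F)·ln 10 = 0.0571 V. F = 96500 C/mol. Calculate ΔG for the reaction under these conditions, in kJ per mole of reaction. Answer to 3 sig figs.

−582 kJ/mol

The standard cell potential is +1.811 − (−1.185) = +2.996 V, with n = 2 electrons in the balanced equation.
The reaction quotient is ([Co^2+(aq)]^2·[Mn^2+(aq)]) / [Co^3+(aq)]^2 = 0.251; by Nernst, E = +2.996 − (0.0571/2)(−0.600) = +3.0131 V.
ΔG = −nFE = −(2)(96500)(+3.0131) J/mol = −582 kJ/mol.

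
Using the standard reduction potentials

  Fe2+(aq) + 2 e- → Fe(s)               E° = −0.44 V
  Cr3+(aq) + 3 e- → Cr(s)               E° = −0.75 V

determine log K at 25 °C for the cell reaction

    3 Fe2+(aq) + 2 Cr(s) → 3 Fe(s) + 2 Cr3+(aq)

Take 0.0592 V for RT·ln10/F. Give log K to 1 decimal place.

log K = 31.4

The Fe²⁺/Fe couple is reduced (cathode); E°cell = −0.44 − (−0.75) = +0.31 V with n = 6.
At equilibrium E = 0, so log K = nE°cell / 0.0592 = (6)(+0.31) / 0.0592 = 31.4.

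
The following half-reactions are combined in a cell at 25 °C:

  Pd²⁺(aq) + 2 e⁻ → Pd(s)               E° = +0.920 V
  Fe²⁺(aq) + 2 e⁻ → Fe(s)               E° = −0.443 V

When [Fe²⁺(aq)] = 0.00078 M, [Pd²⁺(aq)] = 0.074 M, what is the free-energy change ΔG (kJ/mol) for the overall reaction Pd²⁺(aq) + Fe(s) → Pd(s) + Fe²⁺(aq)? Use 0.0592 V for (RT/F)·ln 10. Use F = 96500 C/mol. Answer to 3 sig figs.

−274 kJ/mol

E°cell = +0.920 − (−0.443) = +1.363 V; the balanced reaction transfers n = 2 electrons.
Here Q = [Fe²⁺(aq)] / [Pd²⁺(aq)] = 0.0105 (log Q = −1.977), giving E = +1.363 − (0.0592/2)·(−1.977) = +1.4215 V.
ΔG = −nFE = −(2)(96500)(+1.4215) J/mol = −274 kJ/mol.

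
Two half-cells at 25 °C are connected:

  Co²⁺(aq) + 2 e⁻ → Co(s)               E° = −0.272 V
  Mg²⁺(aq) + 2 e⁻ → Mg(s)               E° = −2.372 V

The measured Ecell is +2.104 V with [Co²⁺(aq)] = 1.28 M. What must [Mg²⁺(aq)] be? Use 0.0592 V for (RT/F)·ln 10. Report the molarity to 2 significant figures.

0.94 M

Co²⁺/Co is the cathode (higher E°); E°cell = −0.272 − (−2.372) = +2.100 V with n = 2.
Since E = E° − (0.0592/n)·log Q, log Q = n(E° − E)/0.0592 = −0.135.
Balancing electrons gives Co²⁺(aq) + Mg(s) → Co(s) + Mg²⁺(aq); thus Q = [Mg²⁺(aq)] / [Co²⁺(aq)].
Isolating [Mg²⁺(aq)] in Q = 10^{−0.135} yields log [Mg²⁺(aq)] = −0.028, i.e. 0.94 M.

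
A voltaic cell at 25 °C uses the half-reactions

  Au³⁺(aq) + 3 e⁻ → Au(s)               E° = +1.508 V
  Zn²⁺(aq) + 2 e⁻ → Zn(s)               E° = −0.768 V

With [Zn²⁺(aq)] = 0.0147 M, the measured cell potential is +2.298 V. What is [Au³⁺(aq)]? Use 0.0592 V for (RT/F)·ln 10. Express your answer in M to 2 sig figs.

0.023 M

With Au³⁺/Au at the cathode and Zn²⁺/Zn at the anode, E°cell = +1.508 − (−0.768) = +2.276 V (n = 6).
Since E = E° − (0.0592/n)·log Q, log Q = n(E° − E)/0.0592 = −2.230.
For 2 Au³⁺(aq) + 3 Zn(s) → 2 Au(s) + 3 Zn²⁺(aq), the reaction quotient is Q = [Zn²⁺(aq)]^3 / [Au³⁺(aq)]^2.
Substituting the known concentrations and solving, log [Au³⁺(aq)] = −1.634 and [Au³⁺(aq)] = 0.023 M.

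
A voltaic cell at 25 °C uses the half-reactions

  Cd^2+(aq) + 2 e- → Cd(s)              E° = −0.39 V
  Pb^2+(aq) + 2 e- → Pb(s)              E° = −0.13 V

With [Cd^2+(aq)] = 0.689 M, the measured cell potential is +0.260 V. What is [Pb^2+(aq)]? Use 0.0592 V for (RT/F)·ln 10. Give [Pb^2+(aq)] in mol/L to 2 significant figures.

Pb²⁺/Pb is the cathode (higher E°); E°cell = −0.13 − (−0.39) = +0.26 V with n = 2.
Rearranging E = E° − (0.0592/n)·log Q gives log Q = 2(+0.26 − (+0.260))/0.0592 = 0.000.
For Pb^2+(aq) + Cd(s) → Pb(s) + Cd^2+(aq), the reaction quotient is Q = [Cd^2+(aq)] / [Pb^2+(aq)].
Substituting the known concentrations and solving, log [Pb^2+(aq)] = −0.162 and [Pb^2+(aq)] = 0.69 M.

0.69 M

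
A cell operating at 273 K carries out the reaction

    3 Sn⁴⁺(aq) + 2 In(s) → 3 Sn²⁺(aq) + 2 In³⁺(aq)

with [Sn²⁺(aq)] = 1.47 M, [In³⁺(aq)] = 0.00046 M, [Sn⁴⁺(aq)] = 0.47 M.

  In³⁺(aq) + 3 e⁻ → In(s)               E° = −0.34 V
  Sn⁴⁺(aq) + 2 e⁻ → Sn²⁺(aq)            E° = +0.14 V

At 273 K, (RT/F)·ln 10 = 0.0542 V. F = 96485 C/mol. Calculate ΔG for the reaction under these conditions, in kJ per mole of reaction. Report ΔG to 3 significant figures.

E°cell = +0.14 − (−0.34) = +0.48 V; the balanced reaction transfers n = 6 electrons.
Here Q = ([Sn²⁺(aq)]^3·[In³⁺(aq)]^2) / [Sn⁴⁺(aq)]^3 = 6.47×10^−6 (log Q = −5.189), giving E = +0.48 − (0.0542/6)·(−5.189) = +0.5269 V.
Then ΔG = −nFE = −6 × 96485 × +0.5269 J/mol = −305 kJ/mol.

−305 kJ/mol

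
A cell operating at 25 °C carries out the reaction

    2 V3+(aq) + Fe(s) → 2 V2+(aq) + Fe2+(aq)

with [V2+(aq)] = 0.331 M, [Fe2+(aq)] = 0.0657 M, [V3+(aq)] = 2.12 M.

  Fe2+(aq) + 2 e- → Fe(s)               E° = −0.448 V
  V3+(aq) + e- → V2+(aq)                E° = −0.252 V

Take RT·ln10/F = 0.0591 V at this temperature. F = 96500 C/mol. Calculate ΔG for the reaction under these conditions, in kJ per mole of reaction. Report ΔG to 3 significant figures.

−53.8 kJ/mol

With V³⁺/V²⁺ reduced at the cathode, E°cell = −0.252 − (−0.448) = +0.196 V and n = 2.
Here Q = ([V2+(aq)]^2·[Fe2+(aq)]) / [V3+(aq)]^2 = 0.0016 (log Q = −2.795), giving E = +0.196 − (0.0591/2)·(−2.795) = +0.2786 V.
Finally ΔG = −nFE = −(2)(96500 C/mol)(+0.2786 V) = −53.8 kJ/mol.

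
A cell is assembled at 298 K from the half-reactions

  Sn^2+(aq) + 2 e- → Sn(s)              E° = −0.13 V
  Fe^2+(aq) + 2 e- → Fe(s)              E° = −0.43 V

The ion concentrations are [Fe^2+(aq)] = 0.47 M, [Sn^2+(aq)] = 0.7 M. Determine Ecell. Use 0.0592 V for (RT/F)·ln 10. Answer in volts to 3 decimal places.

+0.305 V

The Sn²⁺/Sn couple has the more positive E°, so it is the cathode; Fe²⁺/Fe is the anode.
The standard potential is −0.13 − (−0.43) = +0.30 V and the balanced reaction transfers n = 2 electrons.
The balanced reaction is Sn^2+(aq) + Fe(s) → Sn(s) + Fe^2+(aq), so Q = [Fe^2+(aq)] / [Sn^2+(aq)] = 0.671 and log Q = −0.173.
Applying E = E° − (RT ln10/nF)·log Q gives +0.30 − (0.0592/2)(−0.173) = +0.305 V.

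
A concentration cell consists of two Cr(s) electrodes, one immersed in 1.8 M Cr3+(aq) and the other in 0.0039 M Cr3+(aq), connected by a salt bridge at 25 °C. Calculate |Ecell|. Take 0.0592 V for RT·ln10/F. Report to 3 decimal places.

For a concentration cell E°cell = 0, since both electrodes use the same couple.
The compartment with the higher Cr3+(aq) concentration (1.8 M) acts as the cathode; ions are reduced there and produced at the dilute (0.0039 M) anode.
With n = 3, Ecell = −(0.0592/3)·log([dilute]/[conc]) = −(0.0592/3)·log(0.0039/1.8) = +0.053 V.

0.053 V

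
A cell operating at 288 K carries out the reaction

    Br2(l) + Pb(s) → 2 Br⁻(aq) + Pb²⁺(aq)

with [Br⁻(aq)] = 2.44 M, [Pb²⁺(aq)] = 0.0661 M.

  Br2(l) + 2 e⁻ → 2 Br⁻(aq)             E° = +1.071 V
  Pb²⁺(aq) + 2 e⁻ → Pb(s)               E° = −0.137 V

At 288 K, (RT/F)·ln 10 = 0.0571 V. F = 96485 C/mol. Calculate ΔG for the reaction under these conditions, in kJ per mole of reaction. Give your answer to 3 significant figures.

−235 kJ/mol

E°cell = +1.071 − (−0.137) = +1.208 V; the balanced reaction transfers n = 2 electrons.
Q = [Br⁻(aq)]^2·[Pb²⁺(aq)] = 0.394, so log Q = −0.405 and E = +1.208 − (0.0571/2)(−0.405) = +1.2196 V.
ΔG = −nFE = −(2)(96485)(+1.2196) J/mol = −235 kJ/mol.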